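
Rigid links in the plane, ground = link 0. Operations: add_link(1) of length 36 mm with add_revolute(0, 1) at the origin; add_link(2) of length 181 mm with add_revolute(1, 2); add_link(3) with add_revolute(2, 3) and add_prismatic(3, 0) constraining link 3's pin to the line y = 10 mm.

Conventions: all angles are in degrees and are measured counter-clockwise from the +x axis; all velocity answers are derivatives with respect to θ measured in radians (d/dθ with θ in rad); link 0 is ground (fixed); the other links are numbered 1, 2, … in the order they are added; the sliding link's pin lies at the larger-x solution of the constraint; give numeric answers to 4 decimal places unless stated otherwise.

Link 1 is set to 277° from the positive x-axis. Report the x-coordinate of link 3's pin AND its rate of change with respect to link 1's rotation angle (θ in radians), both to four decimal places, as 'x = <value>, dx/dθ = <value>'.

geometry: r = 36 mm, L = 181 mm, e = 10 mm
crank pin P = (r cos θ, r sin θ) = (4.387296, -35.731661)
h = r sin θ − e = -35.731661 − 10 = -45.731661
x = r cos θ + √(L² − h²) = 4.387296 + 175.127425 = 179.514722
dx/dθ = −r sin θ − h·r cos θ/√(L² − h²) (θ in radians; h = -45.731661) = 36.877332

x = 179.5147, dx/dθ = 36.8773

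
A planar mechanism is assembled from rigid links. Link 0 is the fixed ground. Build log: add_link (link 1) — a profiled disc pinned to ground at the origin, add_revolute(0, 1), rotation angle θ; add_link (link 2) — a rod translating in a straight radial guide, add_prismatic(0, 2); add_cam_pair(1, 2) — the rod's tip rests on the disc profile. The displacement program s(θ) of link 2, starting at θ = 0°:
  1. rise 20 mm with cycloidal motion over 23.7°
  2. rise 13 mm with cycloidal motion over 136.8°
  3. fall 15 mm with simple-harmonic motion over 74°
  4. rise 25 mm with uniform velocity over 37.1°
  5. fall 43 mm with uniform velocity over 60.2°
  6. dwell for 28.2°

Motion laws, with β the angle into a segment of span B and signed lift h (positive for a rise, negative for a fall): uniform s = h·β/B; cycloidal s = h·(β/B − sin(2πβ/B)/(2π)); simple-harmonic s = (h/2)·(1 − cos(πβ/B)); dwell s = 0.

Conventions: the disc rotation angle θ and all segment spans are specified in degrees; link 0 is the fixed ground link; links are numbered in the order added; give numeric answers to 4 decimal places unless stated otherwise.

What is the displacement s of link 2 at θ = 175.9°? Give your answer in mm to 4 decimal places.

seg 1 [0°–23.7°] cycloidal, h=20: full span → s += 20 → s = 20.0000
seg 2 [23.7°–160.5°] cycloidal, h=13: full span → s += 13 → s = 33.0000
seg 3 [160.5°–234.5°] simple-harmonic, h=-15: θ=175.9° here. β=15.4, B=74. -15/2·(1 − cos(π·0.2081)) = -1.5466 → s = 31.4534

31.4534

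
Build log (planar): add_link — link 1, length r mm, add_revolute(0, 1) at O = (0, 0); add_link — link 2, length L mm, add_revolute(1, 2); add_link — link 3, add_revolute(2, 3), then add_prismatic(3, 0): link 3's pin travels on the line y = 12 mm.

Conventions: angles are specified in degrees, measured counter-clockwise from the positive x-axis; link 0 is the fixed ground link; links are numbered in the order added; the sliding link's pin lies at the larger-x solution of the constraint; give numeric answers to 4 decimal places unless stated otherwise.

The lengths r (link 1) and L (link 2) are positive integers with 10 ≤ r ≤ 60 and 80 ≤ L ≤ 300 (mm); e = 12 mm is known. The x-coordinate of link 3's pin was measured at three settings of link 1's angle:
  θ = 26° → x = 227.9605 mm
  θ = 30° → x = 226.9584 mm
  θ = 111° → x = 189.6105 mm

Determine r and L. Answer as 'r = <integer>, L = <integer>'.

constraint per measurement: (x − r cos θ)² + (r sin θ − e)² = L²
subtracting the θ₁ and θ₂ equations cancels the r² and L² terms:
r = (x₁² − x₂²) / (2[(x₁cos θ₁ + e sin θ₁) − (x₂cos θ₂ + e sin θ₂)]) = 29.9986 → r = 30
L² = (x₁ − r cos θ₁)² + (r sin θ₁ − e)² = 40400.9899 → L = 201.0000 → L = 201
check at θ₃=111°: x = 189.6105 (printed 189.6105) ✓

r = 30, L = 201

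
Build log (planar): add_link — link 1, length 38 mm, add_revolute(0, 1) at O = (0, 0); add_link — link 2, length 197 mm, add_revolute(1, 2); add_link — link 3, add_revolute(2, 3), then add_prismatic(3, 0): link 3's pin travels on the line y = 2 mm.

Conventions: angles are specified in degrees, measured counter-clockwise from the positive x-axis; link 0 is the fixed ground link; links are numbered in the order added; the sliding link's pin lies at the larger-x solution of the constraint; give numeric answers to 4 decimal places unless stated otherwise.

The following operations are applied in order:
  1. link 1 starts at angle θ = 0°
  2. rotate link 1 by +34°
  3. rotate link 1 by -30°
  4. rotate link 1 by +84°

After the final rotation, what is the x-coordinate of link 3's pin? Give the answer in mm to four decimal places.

geometry: r = 38 mm, L = 197 mm, e = 2 mm; θ starts at 0°
rotate link 1 by +34°: θ ← 0° +34° = 34°
rotate link 1 by -30°: θ ← 34° -30° = 4°
rotate link 1 by +84°: θ ← 4° +84° = 88°
crank pin P = (r cos θ, r sin θ) = (1.326181, 37.976851)
h = r sin θ − e = 37.976851 − 2 = 35.976851
x = r cos θ + √(L² − h²) = 1.326181 + 193.687031 = 195.013212

195.0132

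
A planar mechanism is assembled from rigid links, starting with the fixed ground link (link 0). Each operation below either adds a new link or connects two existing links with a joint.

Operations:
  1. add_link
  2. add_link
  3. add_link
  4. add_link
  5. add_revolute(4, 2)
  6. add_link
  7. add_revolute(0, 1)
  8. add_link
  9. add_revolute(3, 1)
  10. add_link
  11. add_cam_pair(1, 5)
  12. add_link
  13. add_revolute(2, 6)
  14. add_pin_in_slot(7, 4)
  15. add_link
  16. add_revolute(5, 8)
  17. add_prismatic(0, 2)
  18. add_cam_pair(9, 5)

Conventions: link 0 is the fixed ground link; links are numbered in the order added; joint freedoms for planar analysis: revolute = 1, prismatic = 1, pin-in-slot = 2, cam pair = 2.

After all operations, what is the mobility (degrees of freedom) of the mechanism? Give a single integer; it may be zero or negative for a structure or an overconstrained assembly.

(L,J1,J2)=(1,0,0); link0 fixed
link1: (2,0,0)
link2: (3,0,0)
link3: (4,0,0)
link4: (5,0,0)
R 4-2 [J1]: (5,1,0)
link5: (6,1,0)
R 0-1 [J1]: (6,2,0)
link6: (7,2,0)
R 3-1 [J1]: (7,3,0)
link7: (8,3,0)
C 1-5 [J2]: (8,3,1)
link8: (9,3,1)
R 2-6 [J1]: (9,4,1)
PS 7-4 [J2]: (9,4,2)
link9: (10,4,2)
R 5-8 [J1]: (10,5,2)
P 0-2 [J1]: (10,6,2)
C 9-5 [J2]: (10,6,3)
Grübler: 3·9 − 2·6 − 3 = 12

M = 12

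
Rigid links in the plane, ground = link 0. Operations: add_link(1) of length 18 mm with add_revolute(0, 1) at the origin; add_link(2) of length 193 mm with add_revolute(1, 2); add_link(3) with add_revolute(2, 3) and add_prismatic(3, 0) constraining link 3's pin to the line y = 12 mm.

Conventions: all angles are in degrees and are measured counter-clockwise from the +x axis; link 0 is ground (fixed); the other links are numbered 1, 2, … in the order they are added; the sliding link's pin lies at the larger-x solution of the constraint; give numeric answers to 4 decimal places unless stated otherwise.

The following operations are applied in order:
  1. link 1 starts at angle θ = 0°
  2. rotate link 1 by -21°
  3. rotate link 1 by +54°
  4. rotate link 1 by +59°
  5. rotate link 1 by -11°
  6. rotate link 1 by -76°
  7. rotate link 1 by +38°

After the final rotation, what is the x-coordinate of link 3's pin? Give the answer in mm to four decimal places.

geometry: r = 18 mm, L = 193 mm, e = 12 mm; θ starts at 0°
rotate link 1 by -21°: θ ← 0° -21° = -21°
rotate link 1 by +54°: θ ← -21° +54° = 33°
rotate link 1 by +59°: θ ← 33° +59° = 92°
rotate link 1 by -11°: θ ← 92° -11° = 81°
rotate link 1 by -76°: θ ← 81° -76° = 5°
rotate link 1 by +38°: θ ← 5° +38° = 43°
crank pin P = (r cos θ, r sin θ) = (13.164367, 12.275970)
h = r sin θ − e = 12.275970 − 12 = 0.275970
x = r cos θ + √(L² − h²) = 13.164367 + 192.999803 = 206.164169

206.1642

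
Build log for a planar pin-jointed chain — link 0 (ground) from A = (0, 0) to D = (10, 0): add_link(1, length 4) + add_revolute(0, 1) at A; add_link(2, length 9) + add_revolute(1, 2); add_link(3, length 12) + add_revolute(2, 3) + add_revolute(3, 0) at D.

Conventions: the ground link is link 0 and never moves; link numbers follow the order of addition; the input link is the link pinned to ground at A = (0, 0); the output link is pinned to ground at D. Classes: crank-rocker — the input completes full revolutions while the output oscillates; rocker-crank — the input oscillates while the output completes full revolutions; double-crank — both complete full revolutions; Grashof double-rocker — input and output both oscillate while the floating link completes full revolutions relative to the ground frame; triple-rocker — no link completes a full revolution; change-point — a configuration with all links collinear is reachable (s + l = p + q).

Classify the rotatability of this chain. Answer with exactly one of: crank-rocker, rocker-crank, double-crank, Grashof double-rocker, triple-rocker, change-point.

lengths: ground=10, input=4, coupler=9, output=12
sorted: s=4 (shortest), l=12 (longest), p+q=19
s + l = 16 vs p + q = 19
s + l < p + q (Grashof) with shortest = input link → crank-rocker

crank-rocker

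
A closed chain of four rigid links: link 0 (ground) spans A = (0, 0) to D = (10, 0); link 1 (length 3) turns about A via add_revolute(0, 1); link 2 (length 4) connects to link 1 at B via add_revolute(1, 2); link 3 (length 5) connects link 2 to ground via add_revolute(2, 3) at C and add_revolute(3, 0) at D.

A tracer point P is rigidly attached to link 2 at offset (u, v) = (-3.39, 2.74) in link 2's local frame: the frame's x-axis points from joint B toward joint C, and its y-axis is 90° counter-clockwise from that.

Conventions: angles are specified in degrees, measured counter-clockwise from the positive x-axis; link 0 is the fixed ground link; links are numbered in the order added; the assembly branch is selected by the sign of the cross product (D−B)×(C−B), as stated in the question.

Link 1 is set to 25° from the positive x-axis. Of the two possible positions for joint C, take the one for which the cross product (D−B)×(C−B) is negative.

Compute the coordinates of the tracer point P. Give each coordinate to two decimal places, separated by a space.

A=(0,0), D=(10.00,0)
B = A + 3.00·(cos25°, sin25°) = (2.7189, 1.2679)
|BD| = 7.3906
circle(B,4.00) ∩ circle(D,5.00): a=3.0864, h=2.5444
  candidates: C₊=(6.1961,3.2450) cross=18.805; C₋=(5.3231,-1.7683) cross=-18.805
  branch - wants cross < 0 → take C=(5.3231,-1.7683) (cross=-18.805)
ex = (C−B)/|BC| = (0.6511,-0.7590); ey = (0.7590,0.6511)
P = B + -3.39·ex + 2.74·ey = (2.5916,5.6249)

2.59 5.62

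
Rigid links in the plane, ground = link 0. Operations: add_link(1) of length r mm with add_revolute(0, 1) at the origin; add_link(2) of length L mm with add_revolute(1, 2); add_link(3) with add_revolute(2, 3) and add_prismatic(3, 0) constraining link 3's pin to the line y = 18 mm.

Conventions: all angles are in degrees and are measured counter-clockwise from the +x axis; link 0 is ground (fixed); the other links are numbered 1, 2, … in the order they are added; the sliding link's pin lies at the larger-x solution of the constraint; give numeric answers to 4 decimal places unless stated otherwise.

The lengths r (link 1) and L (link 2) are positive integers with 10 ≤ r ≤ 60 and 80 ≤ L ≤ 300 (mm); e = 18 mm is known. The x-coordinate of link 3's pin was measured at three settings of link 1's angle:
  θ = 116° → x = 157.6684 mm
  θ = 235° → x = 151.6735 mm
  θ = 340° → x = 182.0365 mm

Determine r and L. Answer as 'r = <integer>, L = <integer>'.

constraint per measurement: (x − r cos θ)² + (r sin θ − e)² = L²
subtracting the θ₁ and θ₂ equations cancels the r² and L² terms:
r = (x₁² − x₂²) / (2[(x₁cos θ₁ + e sin θ₁) − (x₂cos θ₂ + e sin θ₂)]) = 18.9999 → r = 19
L² = (x₁ − r cos θ₁)² + (r sin θ₁ − e)² = 27556.0058 → L = 166.0000 → L = 166
check at θ₃=340°: x = 182.0365 (printed 182.0365) ✓

r = 19, L = 166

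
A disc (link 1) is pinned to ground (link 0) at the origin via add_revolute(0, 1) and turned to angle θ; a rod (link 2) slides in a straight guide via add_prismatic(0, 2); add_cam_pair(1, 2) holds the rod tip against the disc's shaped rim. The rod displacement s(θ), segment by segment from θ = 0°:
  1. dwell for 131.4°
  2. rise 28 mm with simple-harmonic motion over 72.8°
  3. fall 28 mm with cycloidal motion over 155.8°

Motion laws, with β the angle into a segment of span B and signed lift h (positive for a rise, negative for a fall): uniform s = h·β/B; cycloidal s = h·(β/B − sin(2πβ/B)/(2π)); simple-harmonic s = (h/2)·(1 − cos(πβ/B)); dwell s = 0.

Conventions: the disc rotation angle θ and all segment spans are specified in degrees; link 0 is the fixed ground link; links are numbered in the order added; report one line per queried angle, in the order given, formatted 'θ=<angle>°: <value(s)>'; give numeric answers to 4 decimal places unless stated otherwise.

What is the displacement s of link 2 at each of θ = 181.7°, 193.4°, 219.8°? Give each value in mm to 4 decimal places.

segment 1 (0° to 131.4°, dwell): s unchanged at 0.0000
θ = 181.7° falls in segment 2 (131.4° to 204.2°, simple-harmonic, h = 28): β = 181.7 − 131.4 = 50.3°, B = 72.8°; Δs = 28/2·(1 − cos(π·0.6909)) = 21.9031; s = 0.0000 + 21.9031 = 21.9031
θ = 193.4° falls in segment 2 (131.4° to 204.2°, simple-harmonic, h = 28): β = 193.4 − 131.4 = 62°, B = 72.8°; Δs = 28/2·(1 − cos(π·0.8516)) = 26.5068; s = 0.0000 + 26.5068 = 26.5068
segment 2 (131.4° to 204.2°, simple-harmonic, h = 28) is passed completely: s = 0.0000 + (28) = 28.0000
θ = 219.8° falls in segment 3 (204.2° to 360°, cycloidal, h = -28): β = 219.8 − 204.2 = 15.6°, B = 155.8°; Δs = -28·(0.1001 − sin(2π·0.1001)/(2π)) = -0.1813; s = 28.0000 − 0.1813 = 27.8187

θ=181.7°: 21.9031
θ=193.4°: 26.5068
θ=219.8°: 27.8187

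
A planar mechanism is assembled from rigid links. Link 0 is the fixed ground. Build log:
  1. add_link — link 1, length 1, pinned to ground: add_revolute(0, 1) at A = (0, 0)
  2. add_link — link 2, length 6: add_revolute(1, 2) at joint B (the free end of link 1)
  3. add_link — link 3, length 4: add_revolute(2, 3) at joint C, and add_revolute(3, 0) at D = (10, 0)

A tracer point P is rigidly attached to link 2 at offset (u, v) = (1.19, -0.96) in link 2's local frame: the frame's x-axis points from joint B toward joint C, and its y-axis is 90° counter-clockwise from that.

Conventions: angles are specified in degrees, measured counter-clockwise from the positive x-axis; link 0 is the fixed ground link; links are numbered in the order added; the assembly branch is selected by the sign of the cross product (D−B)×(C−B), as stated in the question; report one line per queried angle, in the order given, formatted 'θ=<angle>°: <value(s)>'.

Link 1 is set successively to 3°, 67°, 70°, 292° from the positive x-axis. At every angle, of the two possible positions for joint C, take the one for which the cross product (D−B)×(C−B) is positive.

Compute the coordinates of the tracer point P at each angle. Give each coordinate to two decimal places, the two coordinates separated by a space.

A=(0,0), D=(10.00,0)
θ=3°: B = A + 1.00·(cos3°, sin3°) = (0.9986, 0.0523)
θ=3°: |BD| = 9.0015
θ=3°: circle(B,6.00) ∩ circle(D,4.00): a=5.6117, h=2.1234
θ=3°:   candidates: C₊=(6.6226,2.1431) cross=19.114; C₋=(6.5979,-2.1037) cross=-19.114
θ=3°:   branch + wants cross > 0 → take C=(6.6226,2.1431) (cross=19.114)
θ=3°: ex = (C−B)/|BC| = (0.9373,0.3485); ey = (-0.3485,0.9373)
θ=3°: P = B + 1.19·ex + -0.96·ey = (2.4486,-0.4328)
θ=67°: B = A + 1.00·(cos67°, sin67°) = (0.3907, 0.9205)
θ=67°: |BD| = 9.6533
θ=67°: circle(B,6.00) ∩ circle(D,4.00): a=5.8625, h=1.2769
θ=67°:   candidates: C₊=(6.3483,1.6326) cross=12.326; C₋=(6.1048,-0.9096) cross=-12.326
θ=67°:   branch + wants cross > 0 → take C=(6.3483,1.6326) (cross=12.326)
θ=67°: ex = (C−B)/|BC| = (0.9929,0.1187); ey = (-0.1187,0.9929)
θ=67°: P = B + 1.19·ex + -0.96·ey = (1.6863,0.1085)
θ=70°: B = A + 1.00·(cos70°, sin70°) = (0.3420, 0.9397)
θ=70°: |BD| = 9.7036
θ=70°: circle(B,6.00) ∩ circle(D,4.00): a=5.8823, h=1.1824
θ=70°:   candidates: C₊=(6.3112,1.5469) cross=11.474; C₋=(6.0822,-0.8068) cross=-11.474
θ=70°:   branch + wants cross > 0 → take C=(6.3112,1.5469) (cross=11.474)
θ=70°: ex = (C−B)/|BC| = (0.9949,0.1012); ey = (-0.1012,0.9949)
θ=70°: P = B + 1.19·ex + -0.96·ey = (1.6231,0.1050)
θ=292°: B = A + 1.00·(cos292°, sin292°) = (0.3746, -0.9272)
θ=292°: |BD| = 9.6699
θ=292°: circle(B,6.00) ∩ circle(D,4.00): a=5.8691, h=1.2464
θ=292°:   candidates: C₊=(6.0972,0.8763) cross=12.053; C₋=(6.3362,-1.6051) cross=-12.053
θ=292°:   branch + wants cross > 0 → take C=(6.0972,0.8763) (cross=12.053)
θ=292°: ex = (C−B)/|BC| = (0.9538,0.3006); ey = (-0.3006,0.9538)
θ=292°: P = B + 1.19·ex + -0.96·ey = (1.7981,-1.4851)

θ=3°: 2.45 -0.43
θ=67°: 1.69 0.11
θ=70°: 1.62 0.11
θ=292°: 1.80 -1.49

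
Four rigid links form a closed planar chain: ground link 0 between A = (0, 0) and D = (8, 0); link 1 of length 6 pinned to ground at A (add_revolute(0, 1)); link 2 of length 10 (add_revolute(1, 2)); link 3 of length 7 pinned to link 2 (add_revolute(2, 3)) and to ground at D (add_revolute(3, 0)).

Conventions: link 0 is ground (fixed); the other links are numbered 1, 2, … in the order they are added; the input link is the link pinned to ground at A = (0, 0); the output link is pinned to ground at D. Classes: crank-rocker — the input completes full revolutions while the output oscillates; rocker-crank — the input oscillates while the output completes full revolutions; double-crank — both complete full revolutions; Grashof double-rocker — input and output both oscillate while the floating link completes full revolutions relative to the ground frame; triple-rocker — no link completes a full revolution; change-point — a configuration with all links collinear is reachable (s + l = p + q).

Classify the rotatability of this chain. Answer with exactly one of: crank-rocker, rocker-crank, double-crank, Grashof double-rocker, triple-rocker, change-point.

lengths: ground=8, input=6, coupler=10, output=7
sorted: s=6 (shortest), l=10 (longest), p+q=15
s + l = 16 vs p + q = 15
s + l > p + q → non-Grashof → no link fully rotates → triple-rocker

triple-rocker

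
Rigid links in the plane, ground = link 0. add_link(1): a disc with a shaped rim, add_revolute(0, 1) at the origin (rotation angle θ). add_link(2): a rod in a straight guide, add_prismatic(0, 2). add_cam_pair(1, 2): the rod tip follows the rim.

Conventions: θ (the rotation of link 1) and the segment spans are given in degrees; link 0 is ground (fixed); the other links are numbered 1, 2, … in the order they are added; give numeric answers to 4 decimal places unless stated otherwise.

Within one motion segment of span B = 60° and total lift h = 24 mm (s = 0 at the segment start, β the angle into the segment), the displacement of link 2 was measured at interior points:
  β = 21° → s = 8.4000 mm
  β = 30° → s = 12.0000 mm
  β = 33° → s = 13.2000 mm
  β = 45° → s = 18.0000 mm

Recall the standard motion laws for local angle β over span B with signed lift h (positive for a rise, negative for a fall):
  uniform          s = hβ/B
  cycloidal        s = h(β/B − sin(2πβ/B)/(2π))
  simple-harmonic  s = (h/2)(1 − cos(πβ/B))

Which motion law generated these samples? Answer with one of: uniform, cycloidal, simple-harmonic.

candidates at β/B = r: uniform s = h·r (linear in β); cycloidal s = h·(r − sin(2πr)/(2π)); simple-harmonic s = (h/2)(1 − cos(πr))
β=21°: printed 8.4000 | uniform 8.4000, cycloidal 5.3098, simple-harmonic 6.5521
β=30°: printed 12.0000 | uniform 12.0000, cycloidal 12.0000, simple-harmonic 12.0000
β=33°: printed 13.2000 | uniform 13.2000, cycloidal 14.3804, simple-harmonic 13.8772
β=45°: printed 18.0000 | uniform 18.0000, cycloidal 21.8197, simple-harmonic 20.4853
only one law matches every sample → uniform

uniform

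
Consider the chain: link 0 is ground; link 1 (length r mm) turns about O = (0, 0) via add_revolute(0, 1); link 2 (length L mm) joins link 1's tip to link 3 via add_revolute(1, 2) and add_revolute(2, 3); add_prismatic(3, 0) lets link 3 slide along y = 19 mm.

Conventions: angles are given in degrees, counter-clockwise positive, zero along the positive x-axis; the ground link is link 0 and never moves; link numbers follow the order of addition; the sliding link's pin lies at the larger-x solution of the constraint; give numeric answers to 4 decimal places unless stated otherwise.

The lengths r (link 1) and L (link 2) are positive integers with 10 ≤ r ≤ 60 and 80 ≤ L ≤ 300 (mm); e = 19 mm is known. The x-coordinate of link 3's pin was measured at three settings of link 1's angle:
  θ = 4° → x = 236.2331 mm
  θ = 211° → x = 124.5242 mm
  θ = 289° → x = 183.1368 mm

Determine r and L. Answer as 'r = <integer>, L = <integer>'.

constraint per measurement: (x − r cos θ)² + (r sin θ − e)² = L²
subtracting the θ₁ and θ₂ equations cancels the r² and L² terms:
r = (x₁² − x₂²) / (2[(x₁cos θ₁ + e sin θ₁) − (x₂cos θ₂ + e sin θ₂)]) = 57.0000 → r = 57
L² = (x₁ − r cos θ₁)² + (r sin θ₁ − e)² = 32400.0131 → L = 180.0000 → L = 180
check at θ₃=289°: x = 183.1368 (printed 183.1368) ✓

r = 57, L = 180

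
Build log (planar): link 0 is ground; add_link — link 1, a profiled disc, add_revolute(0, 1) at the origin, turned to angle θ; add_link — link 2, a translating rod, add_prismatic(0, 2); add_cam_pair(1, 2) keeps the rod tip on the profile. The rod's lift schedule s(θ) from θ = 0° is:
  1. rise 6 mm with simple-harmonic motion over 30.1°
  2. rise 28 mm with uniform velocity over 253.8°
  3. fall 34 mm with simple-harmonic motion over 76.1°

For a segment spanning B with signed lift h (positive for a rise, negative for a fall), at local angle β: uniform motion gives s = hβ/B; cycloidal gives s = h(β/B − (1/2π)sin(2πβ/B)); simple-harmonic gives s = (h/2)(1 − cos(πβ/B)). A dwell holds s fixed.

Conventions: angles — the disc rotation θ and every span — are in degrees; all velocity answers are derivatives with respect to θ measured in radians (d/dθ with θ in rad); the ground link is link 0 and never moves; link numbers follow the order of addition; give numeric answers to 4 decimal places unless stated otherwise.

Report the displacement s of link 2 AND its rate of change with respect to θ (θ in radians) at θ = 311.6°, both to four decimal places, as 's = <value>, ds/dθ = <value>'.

seg 1 [0°–30.1°] simple-harmonic, h=6: full span → s += 6 → s = 6.0000
seg 2 [30.1°–283.9°] uniform, h=28: full span → s += 28 → s = 34.0000
seg 3 [283.9°–360°] simple-harmonic, h=-34: θ=311.6° here. β=27.7, B=76.1. -34/2·(1 − cos(π·0.3640)) = -9.9554 → s = 24.0446
velocity in seg [283.9°–360°] (simple-harmonic), θ in radians: β = 27.7° = 0.4835 rad, B = 76.1° = 1.3282 rad; ds/dθ = (πh/(2B)) sin(πβ/B) = (π·(-34)/(2·1.3282)) sin(π·0.3640) = -36.595313 mm/rad

s = 24.0446, ds/dθ = -36.5953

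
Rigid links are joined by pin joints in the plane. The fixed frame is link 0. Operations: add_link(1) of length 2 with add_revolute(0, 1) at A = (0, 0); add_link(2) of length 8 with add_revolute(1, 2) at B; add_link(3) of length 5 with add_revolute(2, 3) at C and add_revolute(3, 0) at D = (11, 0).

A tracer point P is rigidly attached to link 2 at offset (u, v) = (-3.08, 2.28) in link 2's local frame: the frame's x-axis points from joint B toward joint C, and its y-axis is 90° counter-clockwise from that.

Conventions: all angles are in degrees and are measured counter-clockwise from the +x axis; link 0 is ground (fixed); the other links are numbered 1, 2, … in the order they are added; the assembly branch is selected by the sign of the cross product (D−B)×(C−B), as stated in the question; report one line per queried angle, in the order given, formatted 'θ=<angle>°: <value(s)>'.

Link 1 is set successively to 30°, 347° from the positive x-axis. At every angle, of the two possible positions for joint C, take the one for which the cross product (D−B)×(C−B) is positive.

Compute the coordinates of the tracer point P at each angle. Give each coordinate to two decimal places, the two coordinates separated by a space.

A=(0,0), D=(11.00,0)
θ=30°: B = A + 2.00·(cos30°, sin30°) = (1.7321, 1.0000)
θ=30°: |BD| = 9.3217
θ=30°: circle(B,8.00) ∩ circle(D,5.00): a=6.7528, h=4.2896
θ=30°:   candidates: C₊=(8.9060,4.5404) cross=39.986; C₋=(7.9857,-3.9892) cross=-39.986
θ=30°:   branch + wants cross > 0 → take C=(8.9060,4.5404) (cross=39.986)
θ=30°: ex = (C−B)/|BC| = (0.8967,0.4425); ey = (-0.4425,0.8967)
θ=30°: P = B + -3.08·ex + 2.28·ey = (-2.0389,1.6815)
θ=347°: B = A + 2.00·(cos347°, sin347°) = (1.9487, -0.4499)
θ=347°: |BD| = 9.0624
θ=347°: circle(B,8.00) ∩ circle(D,5.00): a=6.6830, h=4.3975
θ=347°:   candidates: C₊=(8.4051,4.2740) cross=39.852; C₋=(8.8418,-4.5102) cross=-39.852
θ=347°:   branch + wants cross > 0 → take C=(8.4051,4.2740) (cross=39.852)
θ=347°: ex = (C−B)/|BC| = (0.8071,0.5905); ey = (-0.5905,0.8071)
θ=347°: P = B + -3.08·ex + 2.28·ey = (-1.8833,-0.4285)

θ=30°: -2.04 1.68
θ=347°: -1.88 -0.43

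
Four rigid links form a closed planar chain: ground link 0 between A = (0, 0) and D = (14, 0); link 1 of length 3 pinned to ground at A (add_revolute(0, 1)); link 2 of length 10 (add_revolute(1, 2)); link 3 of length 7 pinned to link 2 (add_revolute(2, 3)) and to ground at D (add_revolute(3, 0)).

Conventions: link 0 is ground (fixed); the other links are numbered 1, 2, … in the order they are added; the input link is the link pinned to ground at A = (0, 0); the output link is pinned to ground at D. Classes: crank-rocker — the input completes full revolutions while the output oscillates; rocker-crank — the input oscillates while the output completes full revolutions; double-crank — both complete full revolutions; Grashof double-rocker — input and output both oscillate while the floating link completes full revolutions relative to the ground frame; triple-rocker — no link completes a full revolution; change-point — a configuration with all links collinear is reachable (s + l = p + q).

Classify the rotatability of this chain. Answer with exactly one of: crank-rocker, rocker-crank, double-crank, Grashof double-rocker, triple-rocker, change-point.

lengths: ground=14, input=3, coupler=10, output=7
sorted: s=3 (shortest), l=14 (longest), p+q=17
s + l = 17 vs p + q = 17
s + l = p + q → change-point (collinear configuration reachable)

change-point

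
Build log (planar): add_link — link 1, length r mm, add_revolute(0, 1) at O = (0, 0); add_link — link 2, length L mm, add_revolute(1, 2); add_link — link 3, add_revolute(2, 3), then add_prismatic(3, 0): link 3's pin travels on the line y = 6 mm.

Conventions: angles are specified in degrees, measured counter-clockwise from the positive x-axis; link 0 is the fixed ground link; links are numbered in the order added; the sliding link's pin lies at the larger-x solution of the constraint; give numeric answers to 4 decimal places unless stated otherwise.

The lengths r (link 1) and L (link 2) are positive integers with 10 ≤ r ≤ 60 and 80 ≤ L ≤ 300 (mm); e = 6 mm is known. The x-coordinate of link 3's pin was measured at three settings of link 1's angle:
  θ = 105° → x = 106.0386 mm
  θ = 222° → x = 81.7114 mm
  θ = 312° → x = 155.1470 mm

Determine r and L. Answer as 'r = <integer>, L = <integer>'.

constraint per measurement: (x − r cos θ)² + (r sin θ − e)² = L²
subtracting the θ₁ and θ₂ equations cancels the r² and L² terms:
r = (x₁² − x₂²) / (2[(x₁cos θ₁ + e sin θ₁) − (x₂cos θ₂ + e sin θ₂)]) = 53.0001 → r = 53
L² = (x₁ − r cos θ₁)² + (r sin θ₁ − e)² = 16384.0056 → L = 128.0000 → L = 128
check at θ₃=312°: x = 155.1470 (printed 155.1470) ✓

r = 53, L = 128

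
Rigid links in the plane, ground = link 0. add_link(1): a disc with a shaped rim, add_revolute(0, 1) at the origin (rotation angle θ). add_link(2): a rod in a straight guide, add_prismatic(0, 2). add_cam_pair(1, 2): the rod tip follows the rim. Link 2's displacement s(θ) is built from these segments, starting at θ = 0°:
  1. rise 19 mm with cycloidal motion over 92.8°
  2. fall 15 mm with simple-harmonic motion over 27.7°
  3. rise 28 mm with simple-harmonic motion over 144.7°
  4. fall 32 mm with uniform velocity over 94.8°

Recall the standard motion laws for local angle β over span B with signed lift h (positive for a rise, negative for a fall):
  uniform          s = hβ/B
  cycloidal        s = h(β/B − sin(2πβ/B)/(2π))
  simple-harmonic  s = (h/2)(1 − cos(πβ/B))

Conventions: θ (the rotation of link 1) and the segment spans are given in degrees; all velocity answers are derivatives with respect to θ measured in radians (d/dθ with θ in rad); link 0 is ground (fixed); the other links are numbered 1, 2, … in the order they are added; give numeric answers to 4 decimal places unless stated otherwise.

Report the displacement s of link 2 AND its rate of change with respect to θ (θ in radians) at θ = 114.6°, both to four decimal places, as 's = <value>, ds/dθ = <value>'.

segment 1 (0° to 92.8°, cycloidal, h = 19) is passed completely: s = 0.0000 + (19) = 19.0000
θ = 114.6° falls in segment 2 (92.8° to 120.5°, simple-harmonic, h = -15): β = 114.6 − 92.8 = 21.8°, B = 27.7°; Δs = -15/2·(1 − cos(π·0.7870)) = -13.3826; s = 19.0000 − 13.3826 = 5.6174
velocity in seg [92.8°–120.5°] (simple-harmonic), θ in radians: β = 21.8° = 0.3805 rad, B = 27.7° = 0.4835 rad; ds/dθ = (πh/(2B)) sin(πβ/B) = (π·(-15)/(2·0.4835)) sin(π·0.7870) = -30.232098 mm/rad

s = 5.6174, ds/dθ = -30.2321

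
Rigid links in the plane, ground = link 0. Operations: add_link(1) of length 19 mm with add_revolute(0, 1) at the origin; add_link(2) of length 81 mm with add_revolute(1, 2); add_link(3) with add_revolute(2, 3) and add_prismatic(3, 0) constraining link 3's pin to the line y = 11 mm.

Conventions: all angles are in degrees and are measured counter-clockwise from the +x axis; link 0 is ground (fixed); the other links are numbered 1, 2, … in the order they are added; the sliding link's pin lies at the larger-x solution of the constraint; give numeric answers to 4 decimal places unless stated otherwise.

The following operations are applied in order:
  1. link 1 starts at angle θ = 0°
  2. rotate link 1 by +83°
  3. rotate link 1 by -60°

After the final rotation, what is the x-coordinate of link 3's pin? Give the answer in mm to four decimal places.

geometry: r = 19 mm, L = 81 mm, e = 11 mm; θ starts at 0°
rotate link 1 by +83°: θ ← 0° +83° = 83°
rotate link 1 by -60°: θ ← 83° -60° = 23°
crank pin P = (r cos θ, r sin θ) = (17.489592, 7.423891)
h = r sin θ − e = 7.423891 − 11 = -3.576109
x = r cos θ + √(L² − h²) = 17.489592 + 80.921020 = 98.410612

98.4106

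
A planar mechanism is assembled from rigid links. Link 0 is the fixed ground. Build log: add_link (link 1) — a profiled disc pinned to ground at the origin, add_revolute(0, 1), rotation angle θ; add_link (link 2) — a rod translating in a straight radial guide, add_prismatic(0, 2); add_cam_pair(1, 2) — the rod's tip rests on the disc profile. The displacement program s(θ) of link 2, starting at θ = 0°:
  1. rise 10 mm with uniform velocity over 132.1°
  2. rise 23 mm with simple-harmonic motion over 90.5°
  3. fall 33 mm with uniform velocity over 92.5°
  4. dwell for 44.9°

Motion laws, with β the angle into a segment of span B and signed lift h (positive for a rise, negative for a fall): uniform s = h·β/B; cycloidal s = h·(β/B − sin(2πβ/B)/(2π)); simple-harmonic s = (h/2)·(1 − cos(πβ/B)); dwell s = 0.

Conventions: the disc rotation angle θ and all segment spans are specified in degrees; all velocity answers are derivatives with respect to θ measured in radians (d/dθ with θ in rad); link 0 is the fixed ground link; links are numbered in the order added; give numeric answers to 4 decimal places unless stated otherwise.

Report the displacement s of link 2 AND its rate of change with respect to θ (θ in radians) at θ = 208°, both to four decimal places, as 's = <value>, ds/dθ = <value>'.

seg 1 [0°–132.1°] uniform, h=10: full span → s += 10 → s = 10.0000
seg 2 [132.1°–222.6°] simple-harmonic, h=23: θ=208° here. β=75.9, B=90.5. 23/2·(1 − cos(π·0.8387)) = 21.5544 → s = 31.5544
velocity in seg [132.1°–222.6°] (simple-harmonic), θ in radians: β = 75.9° = 1.3247 rad, B = 90.5° = 1.5795 rad; ds/dθ = (πh/(2B)) sin(πβ/B) = (π·23/(2·1.5795)) sin(π·0.8387) = 11.102516 mm/rad

s = 31.5544, ds/dθ = 11.1025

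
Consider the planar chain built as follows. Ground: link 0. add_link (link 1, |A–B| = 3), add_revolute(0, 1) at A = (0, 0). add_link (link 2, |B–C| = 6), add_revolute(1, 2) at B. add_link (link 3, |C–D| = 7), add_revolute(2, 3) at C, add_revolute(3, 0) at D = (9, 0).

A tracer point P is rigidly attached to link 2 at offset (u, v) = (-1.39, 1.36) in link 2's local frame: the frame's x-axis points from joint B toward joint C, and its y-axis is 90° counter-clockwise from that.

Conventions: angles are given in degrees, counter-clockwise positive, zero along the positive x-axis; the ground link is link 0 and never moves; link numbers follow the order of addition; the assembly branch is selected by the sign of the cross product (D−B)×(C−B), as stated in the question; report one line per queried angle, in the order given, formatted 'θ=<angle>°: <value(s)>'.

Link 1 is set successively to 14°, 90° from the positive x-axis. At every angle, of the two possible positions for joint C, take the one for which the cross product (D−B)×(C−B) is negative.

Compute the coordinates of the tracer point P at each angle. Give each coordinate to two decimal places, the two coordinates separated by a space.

A=(0,0), D=(9.00,0)
θ=14°: B = A + 3.00·(cos14°, sin14°) = (2.9109, 0.7258)
θ=14°: |BD| = 6.1322
θ=14°: circle(B,6.00) ∩ circle(D,7.00): a=2.0061, h=5.6547
θ=14°:   candidates: C₊=(5.5722,6.1033) cross=34.676; C₋=(4.2337,-5.1266) cross=-34.676
θ=14°:   branch - wants cross < 0 → take C=(4.2337,-5.1266) (cross=-34.676)
θ=14°: ex = (C−B)/|BC| = (0.2205,-0.9754); ey = (0.9754,0.2205)
θ=14°: P = B + -1.39·ex + 1.36·ey = (3.9310,2.3814)
θ=90°: B = A + 3.00·(cos90°, sin90°) = (0.0000, 3.0000)
θ=90°: |BD| = 9.4868
θ=90°: circle(B,6.00) ∩ circle(D,7.00): a=4.0583, h=4.4193
θ=90°:   candidates: C₊=(5.2475,5.9092) cross=41.926; C₋=(2.4525,-2.4759) cross=-41.926
θ=90°:   branch - wants cross < 0 → take C=(2.4525,-2.4759) (cross=-41.926)
θ=90°: ex = (C−B)/|BC| = (0.4087,-0.9126); ey = (0.9126,0.4087)
θ=90°: P = B + -1.39·ex + 1.36·ey = (0.6730,4.8245)

θ=14°: 3.93 2.38
θ=90°: 0.67 4.82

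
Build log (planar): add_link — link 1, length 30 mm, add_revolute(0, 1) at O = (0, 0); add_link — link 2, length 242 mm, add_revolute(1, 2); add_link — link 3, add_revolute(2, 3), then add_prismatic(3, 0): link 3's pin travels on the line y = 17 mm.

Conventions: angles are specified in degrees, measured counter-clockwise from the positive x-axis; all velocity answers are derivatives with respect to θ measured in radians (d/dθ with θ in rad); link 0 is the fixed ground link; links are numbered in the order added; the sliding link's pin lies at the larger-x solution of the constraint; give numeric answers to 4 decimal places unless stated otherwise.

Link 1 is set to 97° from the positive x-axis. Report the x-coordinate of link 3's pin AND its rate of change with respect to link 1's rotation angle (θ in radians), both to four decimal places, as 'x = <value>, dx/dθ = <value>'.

geometry: r = 30 mm, L = 242 mm, e = 17 mm
crank pin P = (r cos θ, r sin θ) = (-3.656080, 29.776385)
h = r sin θ − e = 29.776385 − 17 = 12.776385
x = r cos θ + √(L² − h²) = -3.656080 + 241.662500 = 238.006420
dx/dθ = −r sin θ − h·r cos θ/√(L² − h²) (θ in radians; h = 12.776385) = -29.583092

x = 238.0064, dx/dθ = -29.5831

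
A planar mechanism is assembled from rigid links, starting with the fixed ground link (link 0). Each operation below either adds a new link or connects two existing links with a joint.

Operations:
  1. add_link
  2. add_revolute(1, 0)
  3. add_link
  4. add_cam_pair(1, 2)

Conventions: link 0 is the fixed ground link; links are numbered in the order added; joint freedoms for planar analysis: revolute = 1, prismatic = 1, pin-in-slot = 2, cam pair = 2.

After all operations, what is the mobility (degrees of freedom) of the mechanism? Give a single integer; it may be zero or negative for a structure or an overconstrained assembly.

ground; <1,0,0>
#1 <2,0,0>
R:1↔0 J1 <2,1,0>
#2 <3,1,0>
C:1↔2 J2 <3,1,1>
3×2 − 2×1 − 1×1 = 3

M = 3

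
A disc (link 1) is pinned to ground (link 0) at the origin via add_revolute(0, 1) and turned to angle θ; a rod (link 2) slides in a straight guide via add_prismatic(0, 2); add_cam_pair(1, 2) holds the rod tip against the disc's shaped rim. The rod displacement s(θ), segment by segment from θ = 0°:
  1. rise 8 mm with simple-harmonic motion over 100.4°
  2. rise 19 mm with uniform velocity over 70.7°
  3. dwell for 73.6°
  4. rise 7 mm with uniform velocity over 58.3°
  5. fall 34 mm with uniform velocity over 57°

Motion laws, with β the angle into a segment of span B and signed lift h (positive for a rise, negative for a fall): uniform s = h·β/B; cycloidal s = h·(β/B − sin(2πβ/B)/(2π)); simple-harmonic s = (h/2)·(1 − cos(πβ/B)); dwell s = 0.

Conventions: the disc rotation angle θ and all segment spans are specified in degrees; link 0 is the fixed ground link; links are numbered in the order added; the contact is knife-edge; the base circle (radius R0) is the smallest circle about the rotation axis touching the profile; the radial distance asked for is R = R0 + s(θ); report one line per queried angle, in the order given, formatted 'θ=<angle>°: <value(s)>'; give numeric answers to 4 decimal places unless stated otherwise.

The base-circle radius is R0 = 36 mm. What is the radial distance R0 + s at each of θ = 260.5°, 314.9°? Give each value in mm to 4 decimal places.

segment 1 (0° to 100.4°, simple-harmonic, h = 8) is passed completely: s = 0.0000 + (8) = 8.0000
segment 2 (100.4° to 171.1°, uniform, h = 19) is passed completely: s = 8.0000 + (19) = 27.0000
segment 3 (171.1° to 244.7°, dwell): s unchanged at 27.0000
θ = 260.5° falls in segment 4 (244.7° to 303°, uniform, h = 7): β = 260.5 − 244.7 = 15.8°, B = 58.3°; Δs = 7·15.8/58.3 = 1.8971; s = 27.0000 + 1.8971 = 28.8971
segment 4 (244.7° to 303°, uniform, h = 7) is passed completely: s = 27.0000 + (7) = 34.0000
θ = 314.9° falls in segment 5 (303° to 360°, uniform, h = -34): β = 314.9 − 303 = 11.9°, B = 57°; Δs = -34·11.9/57 = -7.0982; s = 34.0000 − 7.0982 = 26.9018
θ=260.5°: R = R0 + s = 36 + 28.8971 = 64.8971
θ=314.9°: R = R0 + s = 36 + 26.9018 = 62.9018

θ=260.5°: 64.8971
θ=314.9°: 62.9018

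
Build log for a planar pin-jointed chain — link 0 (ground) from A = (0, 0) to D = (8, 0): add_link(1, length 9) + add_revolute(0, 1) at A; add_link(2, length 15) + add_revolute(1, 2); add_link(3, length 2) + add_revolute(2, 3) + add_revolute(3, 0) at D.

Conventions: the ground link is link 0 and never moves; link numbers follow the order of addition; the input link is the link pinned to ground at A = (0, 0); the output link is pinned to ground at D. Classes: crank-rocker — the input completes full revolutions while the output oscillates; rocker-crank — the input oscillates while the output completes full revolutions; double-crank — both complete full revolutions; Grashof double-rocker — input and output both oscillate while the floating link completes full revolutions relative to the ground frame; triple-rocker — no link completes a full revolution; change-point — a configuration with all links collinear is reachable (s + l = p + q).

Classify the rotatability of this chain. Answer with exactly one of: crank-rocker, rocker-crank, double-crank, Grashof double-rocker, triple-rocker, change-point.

lengths: ground=8, input=9, coupler=15, output=2
sorted: s=2 (shortest), l=15 (longest), p+q=17
s + l = 17 vs p + q = 17
s + l = p + q → change-point (collinear configuration reachable)

change-point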